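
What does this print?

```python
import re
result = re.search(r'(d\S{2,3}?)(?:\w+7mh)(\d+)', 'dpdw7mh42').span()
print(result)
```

(0, 9)

This matches a literal 'd', then 2 to 3 of a non-whitespace character (lazy) (captured); then one or more of a word character, then the literal '7mh' (non-capturing group); then one or more of a digit (captured).
`re.search` scans for the first position where the pattern succeeds.
The match spans [0:9] → 'dpdw7mh42'.
Captured: group 1 = 'dpd', group 2 = '42'.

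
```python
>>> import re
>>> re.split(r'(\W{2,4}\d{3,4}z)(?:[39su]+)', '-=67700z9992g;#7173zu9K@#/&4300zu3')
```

The pattern matches 2 to 4 of a non-word character, then 3 to 4 of a digit, then a literal 'z' (captured); then one or more of one of [39su] (non-capturing group).
Matches to split on: at [13:22] → ';#7173zu9'; at [23:34] → '@#/&4300zu3'.
The group in the pattern means `split` returns the separators' captures alongside the pieces.

['-=67700z9992g', ';#7173z', 'K', '@#/&4300z', '']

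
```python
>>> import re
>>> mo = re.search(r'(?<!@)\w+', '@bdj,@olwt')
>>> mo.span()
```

(2, 4)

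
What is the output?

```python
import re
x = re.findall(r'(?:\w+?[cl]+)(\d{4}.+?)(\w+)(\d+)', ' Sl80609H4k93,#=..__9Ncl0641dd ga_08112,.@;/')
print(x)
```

[('80609', 'H4k9', '3'), ('0641dd ', 'ga_0811', '2')]

The pattern matches one or more of a word character (lazy), then one or more of one of [cl] (non-capturing group); then exactly 4 of a digit, then one or more of any character (lazy) (captured); then one or more of a word character (captured); then one or more of a digit (captured).
With 3 capturing groups, `findall` returns a 3-tuple per match.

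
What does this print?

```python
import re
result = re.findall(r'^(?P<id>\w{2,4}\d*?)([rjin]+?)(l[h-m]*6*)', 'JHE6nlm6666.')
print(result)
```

[('JHE6', 'n', 'lm6666')]

Pattern: anchored at the start of the string; then 2 to 4 of a word character, then zero or more of a digit (lazy) (captured as 'id'); then one or more of one of [rjin] (lazy) (captured); then the literal 'l', then zero or more of a character in [h-m], then zero or more of a literal '6' (captured).
Matches: at [0:11] match 'JHE6nlm6666', groups = ('JHE6', 'n', 'lm6666').
Multiple groups make `findall` return tuples — one 3-tuple for the one match.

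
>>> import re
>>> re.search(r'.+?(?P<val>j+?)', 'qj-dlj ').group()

The pattern matches one or more of any character (lazy); then one or more of a literal 'j' (lazy) (captured as 'val').
The match spans [0:2] → 'qj'.

'qj'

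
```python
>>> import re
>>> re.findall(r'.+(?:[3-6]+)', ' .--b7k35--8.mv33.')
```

[' .--b7k35--8.mv33']

Pattern: one or more of any character; then one or more of a character in [3-6] (non-capturing group).
No capturing groups, so `findall` returns the 1 full match string.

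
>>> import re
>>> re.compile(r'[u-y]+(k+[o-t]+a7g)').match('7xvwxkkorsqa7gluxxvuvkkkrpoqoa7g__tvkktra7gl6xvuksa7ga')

None

`match` is anchored at position 0; if the pattern doesn't fit there, it returns None.
Here the string doesn't start with a match, so the call returns None.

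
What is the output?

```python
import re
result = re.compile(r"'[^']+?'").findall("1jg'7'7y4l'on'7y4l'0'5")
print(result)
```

["'7'", "'on'", "'0'"]

Walking the string: at [3:6] → "'7'"; at [10:14] → "'on'"; at [18:21] → "'0'".
With no groups in the pattern, `findall` gives back each whole match — 3 here.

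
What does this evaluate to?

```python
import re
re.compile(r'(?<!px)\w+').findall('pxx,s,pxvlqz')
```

['pxx', 's', 'pxvlqz']

A negative assertion filters positions out without eating any characters.
No capturing groups, so `findall` returns the 3 full match strings.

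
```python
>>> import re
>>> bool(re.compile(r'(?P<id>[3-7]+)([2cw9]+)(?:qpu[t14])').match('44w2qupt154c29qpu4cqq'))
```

False

`re.match` only tries the pattern at the start of the string.
Here the pattern fails at index 0, so the call returns None, and `bool(None)` is False.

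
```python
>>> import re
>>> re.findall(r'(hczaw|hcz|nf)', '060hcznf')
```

['hcz', 'nf']

Scanning left to right: at [3:6] match 'hcz', group 1 = 'hcz'; at [6:8] match 'nf', group 1 = 'nf'.
`findall` collects group 1 from each match (2 total).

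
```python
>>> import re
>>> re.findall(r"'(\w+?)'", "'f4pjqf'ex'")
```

Scanning left to right: at [0:8] match "'f4pjqf'", group 1 = 'f4pjqf'.
Because there's exactly one group, `findall` drops the full match and keeps group 1 from the one hit.

['f4pjqf']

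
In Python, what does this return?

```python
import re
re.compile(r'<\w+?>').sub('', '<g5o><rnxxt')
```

'<rnxxt'

Matches: at [0:5] → '<g5o>'.
`sub` substitutes '' at each match site.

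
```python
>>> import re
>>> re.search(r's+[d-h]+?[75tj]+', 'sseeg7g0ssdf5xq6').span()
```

(0, 6)

The pattern matches one or more of a literal 's'; then one or more of a character in [d-h] (lazy), then one or more of one of [75tj].
`search` walks the string left to right and returns the first match it finds.
The match spans [0:6] → 'sseeg7'.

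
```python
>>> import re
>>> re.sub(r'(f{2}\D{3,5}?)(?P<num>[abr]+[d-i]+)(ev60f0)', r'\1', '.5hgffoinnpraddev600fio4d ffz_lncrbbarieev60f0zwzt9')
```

'.5hgffoinnpraddev600fio4d ffz_lnczwzt9'

This matches exactly 2 of the literal 'f', then 3 to 5 of a non-digit (lazy) (captured); then one or more of one of [abr], then one or more of a character in [d-i] (captured as 'num'); then the literal 'ev6', then the literal '0f0' (captured).
The replacement refers to a captured group, so each match is rewritten using its own captured text.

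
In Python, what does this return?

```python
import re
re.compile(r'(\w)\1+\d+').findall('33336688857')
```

['3']

After group 1 captures some text, `\1` only succeeds where that same text appears again.
One capturing group, so `findall` returns just the captured substring from the one match — 1 in all.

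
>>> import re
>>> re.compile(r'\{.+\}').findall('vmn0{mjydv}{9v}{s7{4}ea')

['{mjydv}{9v}{s7{4}']

Scanning left to right: at [4:21] → '{mjydv}{9v}{s7{4}'.
No capturing groups, so `findall` returns the 1 full match string.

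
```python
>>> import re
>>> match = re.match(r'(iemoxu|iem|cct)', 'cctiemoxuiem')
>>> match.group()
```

'cct'

With `match`, the pattern is implicitly anchored at the beginning.
The match spans [0:3] → 'cct'.
Captured: group 1 = 'cct'.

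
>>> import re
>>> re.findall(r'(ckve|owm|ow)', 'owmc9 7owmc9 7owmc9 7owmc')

The regex engine tests alternatives in the order written; an earlier branch that matches wins even if a later one would match more.
With a single group, `findall` returns only what that group captured — 4 items.

['owm', 'owm', 'owm', 'owm']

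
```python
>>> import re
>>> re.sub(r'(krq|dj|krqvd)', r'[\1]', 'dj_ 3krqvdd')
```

`|` is ordered: at each position the engine commits to the first alternative that works.
Matches: at [0:2] → 'dj'; at [5:8] → 'krq'.
Each match is replaced using the text its own group 1 captured.

'[dj]_ 3[krq]vdd'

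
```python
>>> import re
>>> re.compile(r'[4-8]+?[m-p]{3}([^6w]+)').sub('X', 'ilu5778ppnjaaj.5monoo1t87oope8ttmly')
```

Pattern: one or more of a character in [4-8] (lazy), then exactly 3 of a character in [m-p]; then one or more of any character except [6w] (captured).
Matches: at [3:35] → '5778ppnjaaj.5monoo1t87oope8ttmly'.
Each match is replaced by 'X'.

'iluX'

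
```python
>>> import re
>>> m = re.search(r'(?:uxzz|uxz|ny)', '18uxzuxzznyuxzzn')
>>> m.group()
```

'uxz'

The match spans [2:5] → 'uxz'.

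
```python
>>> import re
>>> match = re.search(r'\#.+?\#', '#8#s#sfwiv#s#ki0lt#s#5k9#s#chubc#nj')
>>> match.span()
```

With the lazy modifier that quantifier settles for the fewest repetitions that let the rest of the pattern succeed (the atoms after it are unaffected and can still be greedy).
`re.search` tries every starting position until one works.
The match spans [0:3] → '#8#'.

(0, 3)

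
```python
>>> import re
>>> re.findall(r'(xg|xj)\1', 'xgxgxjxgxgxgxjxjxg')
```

`\1` has to match the exact text group 1 already captured.
Walking the string: at [0:4] match 'xgxg', group 1 = 'xg'; at [6:10] match 'xgxg', group 1 = 'xg'; at [12:16] match 'xjxj', group 1 = 'xj'.
`findall` collects group 1 from each match (3 total).

['xg', 'xg', 'xj']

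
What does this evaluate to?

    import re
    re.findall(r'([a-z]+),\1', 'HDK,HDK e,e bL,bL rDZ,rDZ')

['e']

After group 1 captures some text, `\1` only succeeds where that same text appears again.
Scanning left to right: at [8:11] match 'e,e', group 1 = 'e'.
`findall` collects group 1 from the one match (1 total).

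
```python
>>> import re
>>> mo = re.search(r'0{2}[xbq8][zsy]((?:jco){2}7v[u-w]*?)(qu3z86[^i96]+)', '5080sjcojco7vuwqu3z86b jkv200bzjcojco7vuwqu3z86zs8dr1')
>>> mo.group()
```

The pattern matches exactly 2 of a literal '0', then one of [xbq8], then one of [zsy]; then the literal 'jco' repeated 2 times, then the literal '7v', then zero or more of a character in [u-w] (lazy) (captured); then the literal 'qu3', then the literal 'z86', then one or more of any character except [i96] (captured).
`re.search` tries every starting position until one works.
The match spans [27:53] → '00bzjcojco7vuwqu3z86zs8dr1'.
Captured: group 1 = 'jcojco7vuw', group 2 = 'qu3z86zs8dr1'.

'00bzjcojco7vuwqu3z86zs8dr1'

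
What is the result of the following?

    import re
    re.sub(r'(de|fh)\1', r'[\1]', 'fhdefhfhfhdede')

'fhde[fh]fh[de]'

A backreference is literal: `\1` must see the identical characters the first group matched.
Matches: at [4:8] → 'fhfh'; at [10:14] → 'dede'.
`\1` in the replacement pulls in group 1's text for each match.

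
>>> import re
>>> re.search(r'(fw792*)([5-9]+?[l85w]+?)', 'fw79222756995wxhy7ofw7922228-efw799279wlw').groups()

('fw79222', '75')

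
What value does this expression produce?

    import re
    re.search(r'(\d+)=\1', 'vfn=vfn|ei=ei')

None

The backreference `\1` re-matches whatever the first group consumed, character for character.
Unlike `match`, `search` isn't anchored — it looks for the pattern anywhere in the string.
Here nothing in the string fits, so the call returns None.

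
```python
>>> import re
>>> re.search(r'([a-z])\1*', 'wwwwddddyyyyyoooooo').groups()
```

`\1` has to match the exact text group 1 already captured.
`search` walks the string left to right and returns the first match it finds.
The match spans [0:4] → 'wwww'.
Captured: group 1 = 'w'.

('w',)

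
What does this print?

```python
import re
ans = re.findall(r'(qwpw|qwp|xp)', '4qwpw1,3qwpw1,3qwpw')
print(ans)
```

Branches in `(...|...)` are attempted left-to-right; the first branch that allows the whole pattern to succeed is taken.
Scanning left to right: at [1:5] match 'qwpw', group 1 = 'qwpw'; at [8:12] match 'qwpw', group 1 = 'qwpw'; at [15:19] match 'qwpw', group 1 = 'qwpw'.
Because there's exactly one group, `findall` drops the full match and keeps group 1 from each hit.

['qwpw', 'qwpw', 'qwpw']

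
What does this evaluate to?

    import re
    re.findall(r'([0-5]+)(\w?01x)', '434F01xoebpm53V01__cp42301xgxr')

[('434', 'F01x'), ('423', '01x')]

The pattern matches one or more of a character in [0-5] (captured); then optionally a word character, then the literal '01x' (captured).
2 groups means each result is a tuple of 2 captured strings — 2 here.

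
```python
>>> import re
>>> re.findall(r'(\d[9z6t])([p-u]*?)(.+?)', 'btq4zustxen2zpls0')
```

The `?` after the quantifier makes it lazy — it takes as little as possible before letting the rest of the pattern try.
With 3 capturing groups, `findall` returns a 3-tuple per match.

[('4z', '', 'u'), ('2z', '', 'p')]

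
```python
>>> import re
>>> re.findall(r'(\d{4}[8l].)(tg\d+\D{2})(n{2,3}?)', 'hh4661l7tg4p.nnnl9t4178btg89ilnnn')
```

Pattern: exactly 4 of a digit, then one of [8l], then any character (captured); then the literal 'tg', then one or more of a digit, then exactly 2 of a non-digit (captured); then 2 to 3 of a literal 'n' (lazy) (captured).
Because the quantifier is non-greedy, it stops expanding at the earliest point where the rest of the pattern can succeed.
Walking the string: at [2:15] match '4661l7tg4p.nn', groups = ('4661l7', 'tg4p.', 'nn').
`findall` packs the 3 group values into a tuple for every match.

[('4661l7', 'tg4p.', 'nn')]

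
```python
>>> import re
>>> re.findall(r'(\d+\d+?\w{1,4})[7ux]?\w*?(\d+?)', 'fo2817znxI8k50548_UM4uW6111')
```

[('2817znxI', '8'), ('50548_UM4', '6')]

Pattern: one or more of a digit, then one or more of a digit (lazy), then 1 to 4 of a word character (captured); then optionally one of [7ux], then zero or more of a word character (lazy); then one or more of a digit (lazy) (captured).
Matches: at [2:11] match '2817znxI8', groups = ('2817znxI', '8'); at [12:24] match '50548_UM4uW6', groups = ('50548_UM4', '6').
Multiple groups make `findall` return tuples — one 2-tuple for each match.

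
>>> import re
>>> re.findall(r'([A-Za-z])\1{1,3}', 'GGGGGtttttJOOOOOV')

['G', 't', 'O']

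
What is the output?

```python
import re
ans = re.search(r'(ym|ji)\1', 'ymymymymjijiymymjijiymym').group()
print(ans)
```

ymym

`\1` has to match the exact text group 1 already captured.
`re.search` tries every starting position until one works.
The match spans [0:4] → 'ymym'.
Captured: group 1 = 'ym'.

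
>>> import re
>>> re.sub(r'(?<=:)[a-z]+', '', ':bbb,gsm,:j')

':,gsm,:'

The positive lookaround only admits positions where the adjacent text matches; those characters stay outside the span.
Each match is replaced by ''.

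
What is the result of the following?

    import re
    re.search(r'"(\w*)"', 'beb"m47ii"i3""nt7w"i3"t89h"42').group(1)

'm47ii'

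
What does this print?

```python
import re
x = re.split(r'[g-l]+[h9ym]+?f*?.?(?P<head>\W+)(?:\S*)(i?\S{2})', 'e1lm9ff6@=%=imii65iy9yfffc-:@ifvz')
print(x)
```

['e1', '@=%=', 'vz', '']

`re.split` interleaves the captured-group text with the surrounding fragments.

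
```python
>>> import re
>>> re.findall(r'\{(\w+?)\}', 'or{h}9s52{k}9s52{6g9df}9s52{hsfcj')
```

['h', 'k', '6g9df']

One capturing group, so `findall` returns just the captured substring from each match — 3 in all.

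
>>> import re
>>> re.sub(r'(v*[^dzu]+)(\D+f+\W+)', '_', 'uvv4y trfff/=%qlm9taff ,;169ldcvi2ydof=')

'u_169ld_'

The pattern matches zero or more of the literal 'v', then one or more of any character except [dzu] (captured); then one or more of a non-digit, then one or more of a literal 'f', then one or more of a non-word character (captured).
Matches: at [1:25] → 'vv4y trfff/=%qlm9taff ,;'; at [30:39] → 'cvi2ydof='.
Every occurrence is swapped for '_'.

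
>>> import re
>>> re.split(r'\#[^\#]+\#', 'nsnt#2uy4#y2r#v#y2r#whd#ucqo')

Matches to split on: at [4:10] → '#2uy4#'; at [13:16] → '#v#'; at [19:24] → '#whd#'.
Splitting on the pattern gives 4 pieces.

['nsnt', 'y2r', 'y2r', 'ucqo']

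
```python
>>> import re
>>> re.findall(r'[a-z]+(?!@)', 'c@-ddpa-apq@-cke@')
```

['ddpa', 'ap', 'ck']

Because the assertion is negative and zero-width, positions next to the forbidden text are skipped.
Scanning left to right: at [3:7] → 'ddpa'; at [8:10] → 'ap'; at [13:15] → 'ck'.
No capturing groups, so `findall` returns the 3 full match strings.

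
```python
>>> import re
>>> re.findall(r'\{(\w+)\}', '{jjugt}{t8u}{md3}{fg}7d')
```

Walking the string: at [0:7] match '{jjugt}', group 1 = 'jjugt'; at [7:12] match '{t8u}', group 1 = 't8u'; at [12:17] match '{md3}', group 1 = 'md3'; at [17:21] match '{fg}', group 1 = 'fg'.
With a single group, `findall` returns only what that group captured — 4 items.

['jjugt', 't8u', 'md3', 'fg']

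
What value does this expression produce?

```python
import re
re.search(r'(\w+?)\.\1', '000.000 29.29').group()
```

'000.000'

A backreference is literal: `\1` must see the identical characters the first group matched.
Unlike `match`, `search` isn't anchored — it looks for the pattern anywhere in the string.
The match spans [0:7] → '000.000'.
Captured: group 1 = '000'.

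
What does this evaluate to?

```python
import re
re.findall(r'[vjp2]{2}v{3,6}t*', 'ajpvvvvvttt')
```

['jpvvvvvttt']

`findall` yields the raw match text (1 of them) because the pattern has no groups.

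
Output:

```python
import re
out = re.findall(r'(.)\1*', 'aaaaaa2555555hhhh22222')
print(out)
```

`\1` is not a pattern — it's the concrete string captured by group 1, re-applied verbatim.
Matches: at [0:6] match 'aaaaaa', group 1 = 'a'; at [6:7] match '2', group 1 = '2'; at [7:13] match '555555', group 1 = '5'; at [13:17] match 'hhhh', group 1 = 'h'; at [17:22] match '22222', group 1 = '2'.
One capturing group, so `findall` returns just the captured substring from each match — 5 in all.

['a', '2', '5', 'h', '2']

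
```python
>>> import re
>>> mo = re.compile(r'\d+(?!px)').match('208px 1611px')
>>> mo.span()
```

A negative assertion filters positions out without eating any characters.
With `match`, the pattern is implicitly anchored at the beginning.
The match spans [0:2] → '20'.

(0, 2)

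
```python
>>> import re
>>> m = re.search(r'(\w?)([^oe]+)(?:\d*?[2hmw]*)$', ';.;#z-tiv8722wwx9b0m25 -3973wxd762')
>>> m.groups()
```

('', ';.;#z-tiv8722wwx9b0m25 -3973wxd762')

The pattern matches optionally a word character (captured); then one or more of any character except [oe] (captured); then zero or more of a digit (lazy), then zero or more of one of [2hmw] (non-capturing group); then anchored at the end.
`search` walks the string left to right and returns the first match it finds.
The match spans [0:34] → ';.;#z-tiv8722wwx9b0m25 -3973wxd762'.
Captured: group 1 = '', group 2 = ';.;#z-tiv8722wwx9b0m25 -3973wxd762'.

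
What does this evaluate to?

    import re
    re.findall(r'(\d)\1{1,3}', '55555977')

`\1` is not a pattern — it's the concrete string captured by group 1, re-applied verbatim.
Walking the string: at [0:4] match '5555', group 1 = '5'; at [6:8] match '77', group 1 = '7'.
With a single group, `findall` returns only what that group captured — 2 items.

['5', '7']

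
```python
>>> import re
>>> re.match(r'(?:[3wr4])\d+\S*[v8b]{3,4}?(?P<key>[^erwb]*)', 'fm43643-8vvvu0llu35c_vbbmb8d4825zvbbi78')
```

None

The pattern matches one of [3wr4] (non-capturing group); then one or more of a digit, then zero or more of a non-whitespace character; then 3 to 4 of one of [v8b] (lazy); then zero or more of any character except [erwb] (captured as 'key').
`match` is anchored at position 0; if the pattern doesn't fit there, it returns None.
Here the pattern fails at index 0, so the call returns None.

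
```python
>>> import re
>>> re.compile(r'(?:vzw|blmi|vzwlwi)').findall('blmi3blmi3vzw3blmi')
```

['blmi', 'blmi', 'vzw', 'blmi']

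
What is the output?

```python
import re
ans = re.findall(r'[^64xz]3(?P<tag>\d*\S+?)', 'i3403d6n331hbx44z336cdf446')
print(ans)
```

Because the quantifier is non-greedy, it stops expanding at the earliest point where the rest of the pattern can succeed.
Because there's exactly one group, `findall` drops the full match and keeps group 1 from each hit.

['403d', '31h', '6c']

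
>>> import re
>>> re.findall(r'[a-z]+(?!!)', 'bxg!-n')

['bx', 'n']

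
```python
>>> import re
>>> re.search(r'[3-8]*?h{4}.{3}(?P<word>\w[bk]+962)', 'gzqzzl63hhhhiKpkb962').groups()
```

('kb962',)

Pattern: zero or more of a character in [3-8] (lazy), then exactly 4 of the literal 'h', then exactly 3 of any character; then a word character, then one or more of one of [bk], then the literal '962' (captured as 'word').
`re.search` tries every starting position until one works.
The match spans [6:20] → '63hhhhiKpkb962'.
Captured: group 1 = 'kb962'.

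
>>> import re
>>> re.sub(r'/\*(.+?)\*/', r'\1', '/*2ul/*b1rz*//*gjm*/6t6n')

'2ul/*b1rzgjm6t6n'

Each match is replaced using the text its own group 1 captured.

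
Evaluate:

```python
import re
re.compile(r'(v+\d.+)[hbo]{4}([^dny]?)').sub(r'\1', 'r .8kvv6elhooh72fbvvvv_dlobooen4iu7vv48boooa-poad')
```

This matches one or more of the literal 'v', then a digit, then one or more of any character (captured); then exactly 4 of one of [hbo]; then optionally any character except [dny] (captured).
Matches: at [5:44] → 'vv6elhooh72fbvvvv_dlobooen4iu7vv48boooa'.
`\1` in the replacement pulls in group 1's text for each match.

'r .8kvv6elhooh72fbvvvv_dlobooen4iu7vv48-poad'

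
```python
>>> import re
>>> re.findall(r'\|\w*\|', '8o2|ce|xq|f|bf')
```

['|ce|', '|f|']

Walking the string: at [3:7] → '|ce|'; at [9:12] → '|f|'.
No capturing groups, so `findall` returns the 2 full match strings.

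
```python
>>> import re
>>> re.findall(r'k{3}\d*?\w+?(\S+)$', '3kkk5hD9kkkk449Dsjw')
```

The `?` after the quantifier makes it lazy — it takes as little as possible before letting the rest of the pattern try.
One capturing group, so `findall` returns just the captured substring from the one match — 1 in all.

['hD9kkkk449Dsjw']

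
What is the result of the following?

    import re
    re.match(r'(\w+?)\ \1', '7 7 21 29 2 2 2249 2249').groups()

('7',)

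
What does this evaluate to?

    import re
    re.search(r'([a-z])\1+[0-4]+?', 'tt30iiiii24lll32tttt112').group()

After group 1 captures some text, `\1` only succeeds where that same text appears again.
`re.search` scans for the first position where the pattern succeeds.
The match spans [0:3] → 'tt3'.
Captured: group 1 = 't'.

'tt3'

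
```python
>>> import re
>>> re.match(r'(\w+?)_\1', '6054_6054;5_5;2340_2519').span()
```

(0, 9)

`\1` has to match the exact text group 1 already captured.
`re.match` only tries the pattern at the start of the string.
The match spans [0:9] → '6054_6054'.
Captured: group 1 = '6054'.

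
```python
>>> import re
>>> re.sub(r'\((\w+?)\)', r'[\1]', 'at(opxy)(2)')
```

'at[opxy][2]'

Each match is replaced using the text its own group 1 captured.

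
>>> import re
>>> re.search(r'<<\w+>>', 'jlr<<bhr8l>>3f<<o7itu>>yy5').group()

`search` walks the string left to right and returns the first match it finds.
The match spans [3:12] → '<<bhr8l>>'.

'<<bhr8l>>'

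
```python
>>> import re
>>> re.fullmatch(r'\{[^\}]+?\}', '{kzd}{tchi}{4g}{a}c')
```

None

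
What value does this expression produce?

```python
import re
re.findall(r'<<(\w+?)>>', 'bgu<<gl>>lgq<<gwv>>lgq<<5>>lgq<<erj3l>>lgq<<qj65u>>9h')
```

`findall` collects group 1 from each match (5 total).

['gl', 'gwv', '5', 'erj3l', 'qj65u']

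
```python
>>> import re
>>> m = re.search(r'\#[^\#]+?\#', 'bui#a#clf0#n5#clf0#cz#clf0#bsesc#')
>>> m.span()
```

(3, 6)

The match spans [3:6] → '#a#'.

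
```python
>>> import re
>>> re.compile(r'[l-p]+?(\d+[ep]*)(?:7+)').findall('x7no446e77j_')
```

`findall` collects group 1 from the one match (1 total).

['446e']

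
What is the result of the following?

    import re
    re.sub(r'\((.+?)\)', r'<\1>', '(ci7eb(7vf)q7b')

'<ci7eb(7vf>q7b'

Matches: at [0:11] → '(ci7eb(7vf)'.
`\1` in the replacement pulls in group 1's text for each match.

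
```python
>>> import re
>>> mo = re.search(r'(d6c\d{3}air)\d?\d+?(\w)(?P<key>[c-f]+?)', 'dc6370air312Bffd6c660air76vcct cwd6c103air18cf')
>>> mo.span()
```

(15, 28)

The pattern matches the literal 'd6c', then exactly 3 of a digit, then the literal 'air' (captured); then optionally a digit, then one or more of a digit (lazy); then a word character (captured); then one or more of a character in [c-f] (lazy) (captured as 'key').
`re.search` tries every starting position until one works.
The match spans [15:28] → 'd6c660air76vc'.
Captured: group 1 = 'd6c660air', group 2 = 'v', group 3 = 'c'.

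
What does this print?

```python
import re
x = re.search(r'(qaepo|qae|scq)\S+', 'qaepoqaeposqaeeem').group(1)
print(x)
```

qaepo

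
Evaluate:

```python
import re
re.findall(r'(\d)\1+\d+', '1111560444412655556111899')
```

['1']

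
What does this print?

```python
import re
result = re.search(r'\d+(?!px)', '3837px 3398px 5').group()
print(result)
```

383

The negative lookahead/lookbehind blocks any match where the forbidden context is present.
`re.search` scans for the first position where the pattern succeeds.
The match spans [0:3] → '383'.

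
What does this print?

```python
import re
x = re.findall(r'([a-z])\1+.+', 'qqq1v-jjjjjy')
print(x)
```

['q']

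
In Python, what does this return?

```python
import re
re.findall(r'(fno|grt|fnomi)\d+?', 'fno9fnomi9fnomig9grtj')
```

['fno', 'fnomi']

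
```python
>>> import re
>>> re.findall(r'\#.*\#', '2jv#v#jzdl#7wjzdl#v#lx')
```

['#v#jzdl#7wjzdl#v#']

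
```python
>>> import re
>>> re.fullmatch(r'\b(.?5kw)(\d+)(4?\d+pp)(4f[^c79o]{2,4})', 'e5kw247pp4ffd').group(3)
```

Pattern: a word boundary (`\b`, zero-width); then optionally any character, then the literal '5kw' (captured); then one or more of a digit (captured); then optionally a literal '4', then one or more of a digit, then the literal 'pp' (captured); then the literal '4f', then 2 to 4 of any character except [c79o] (captured).
For `fullmatch`, every character of the input must be accounted for by the pattern.
The match spans [0:13] → 'e5kw247pp4ffd'.
Captured: group 1 = 'e5kw', group 2 = '24', group 3 = '7pp', group 4 = '4ffd'.

'7pp'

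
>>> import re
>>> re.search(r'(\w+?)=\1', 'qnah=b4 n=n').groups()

The match spans [8:11] → 'n=n'.
Captured: group 1 = 'n'.

('n',)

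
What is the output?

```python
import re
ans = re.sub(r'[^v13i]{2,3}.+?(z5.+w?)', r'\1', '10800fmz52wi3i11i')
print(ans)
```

This matches 2 to 3 of any character except [v13i], then one or more of any character (lazy); then the literal 'z5', then one or more of any character, then optionally the literal 'w' (captured).
Matches: at [1:17] → '0800fmz52wi3i11i'.
`\1` in the replacement pulls in group 1's text for each match.

1z52wi3i11i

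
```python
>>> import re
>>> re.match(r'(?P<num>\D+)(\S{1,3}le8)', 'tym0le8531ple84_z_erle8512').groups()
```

Pattern: one or more of a non-digit (captured as 'num'); then 1 to 3 of a non-whitespace character, then the literal 'le8' (captured).
`re.match` won't scan ahead — the pattern has to work from the very first character.
The match spans [0:7] → 'tym0le8'.
Captured: group 1 = 'tym', group 2 = '0le8'.

('tym', '0le8')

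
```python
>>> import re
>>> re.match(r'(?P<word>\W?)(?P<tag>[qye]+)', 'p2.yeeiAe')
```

None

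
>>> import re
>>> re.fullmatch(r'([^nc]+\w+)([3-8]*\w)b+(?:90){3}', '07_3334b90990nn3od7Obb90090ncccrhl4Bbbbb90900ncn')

None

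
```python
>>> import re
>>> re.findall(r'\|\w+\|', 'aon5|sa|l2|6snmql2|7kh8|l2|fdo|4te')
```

['|sa|', '|6snmql2|', '|l2|']

Matches: at [4:8] → '|sa|'; at [10:19] → '|6snmql2|'; at [23:27] → '|l2|'.
With no groups in the pattern, `findall` gives back each whole match — 3 here.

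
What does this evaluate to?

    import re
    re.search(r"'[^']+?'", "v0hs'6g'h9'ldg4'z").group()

The match spans [4:8] → "'6g'".

"'6g'"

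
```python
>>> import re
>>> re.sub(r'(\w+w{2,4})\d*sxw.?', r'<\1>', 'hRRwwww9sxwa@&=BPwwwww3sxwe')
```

The pattern matches one or more of a word character, then 2 to 4 of a literal 'w' (captured); then zero or more of a digit, then the literal 'sxw', then optionally any character.
Each match is replaced using the text its own group 1 captured.

'<hRRwwww>@&=<BPwwwww>'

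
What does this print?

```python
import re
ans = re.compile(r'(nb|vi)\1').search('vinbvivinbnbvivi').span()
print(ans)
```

(4, 8)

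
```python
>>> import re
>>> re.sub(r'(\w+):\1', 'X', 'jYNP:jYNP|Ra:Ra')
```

'X|X'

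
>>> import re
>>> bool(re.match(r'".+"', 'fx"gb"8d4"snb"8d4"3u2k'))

False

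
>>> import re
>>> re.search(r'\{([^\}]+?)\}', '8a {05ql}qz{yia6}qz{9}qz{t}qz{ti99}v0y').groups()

The match spans [3:9] → '{05ql}'.
Captured: group 1 = '05ql'.

('05ql',)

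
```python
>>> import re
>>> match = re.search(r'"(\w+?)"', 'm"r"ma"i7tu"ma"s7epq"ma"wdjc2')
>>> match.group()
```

'"r"'

`re.search` scans for the first position where the pattern succeeds.
The match spans [1:4] → '"r"'.
Captured: group 1 = 'r'.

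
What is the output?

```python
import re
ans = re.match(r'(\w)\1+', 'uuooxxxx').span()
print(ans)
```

(0, 2)

`\1` has to match the exact text group 1 already captured.
`re.match` won't scan ahead — the pattern has to work from the very first character.
The match spans [0:2] → 'uu'.
Captured: group 1 = 'u'.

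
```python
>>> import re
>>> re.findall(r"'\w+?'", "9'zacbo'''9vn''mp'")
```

Walking the string: at [1:8] → "'zacbo'"; at [9:14] → "'9vn'"; at [14:18] → "'mp'".
`findall` yields the raw match text (3 of them) because the pattern has no groups.

["'zacbo'", "'9vn'", "'mp'"]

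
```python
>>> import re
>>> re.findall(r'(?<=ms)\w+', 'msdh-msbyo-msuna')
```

['dh', 'byo', 'una']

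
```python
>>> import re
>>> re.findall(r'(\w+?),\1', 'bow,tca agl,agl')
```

['agl']

After group 1 captures some text, `\1` only succeeds where that same text appears again.
Walking the string: at [8:15] match 'agl,agl', group 1 = 'agl'.
`findall` collects group 1 from the one match (1 total).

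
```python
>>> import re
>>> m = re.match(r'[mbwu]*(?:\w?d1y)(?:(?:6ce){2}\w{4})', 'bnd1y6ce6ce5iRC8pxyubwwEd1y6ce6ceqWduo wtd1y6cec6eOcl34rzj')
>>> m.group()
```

This matches zero or more of one of [mbwu]; then optionally a word character, then the literal 'd1y' (non-capturing group); then the literal '6ce' repeated 2 times, then exactly 4 of a word character (non-capturing group).
`match` is anchored at position 0; if the pattern doesn't fit there, it returns None.
The match spans [0:15] → 'bnd1y6ce6ce5iRC'.

'bnd1y6ce6ce5iRC'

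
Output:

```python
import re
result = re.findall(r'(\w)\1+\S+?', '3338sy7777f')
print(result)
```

['3', '7']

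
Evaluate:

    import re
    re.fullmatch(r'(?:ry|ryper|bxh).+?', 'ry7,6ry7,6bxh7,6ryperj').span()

(0, 22)

`fullmatch` succeeds only if the pattern covers the string from start to end.
The match spans [0:22] → 'ry7,6ry7,6bxh7,6ryperj'.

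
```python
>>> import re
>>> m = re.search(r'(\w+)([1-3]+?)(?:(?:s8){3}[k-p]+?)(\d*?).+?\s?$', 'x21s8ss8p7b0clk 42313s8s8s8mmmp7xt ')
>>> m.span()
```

(16, 35)

The pattern matches one or more of a word character (captured); then one or more of a character in [1-3] (lazy) (captured); then the literal 's8' repeated 3 times, then one or more of a character in [k-p] (lazy) (non-capturing group); then zero or more of a digit (lazy) (captured); then one or more of any character (lazy), then optionally whitespace; then anchored at the end.
Unlike `match`, `search` isn't anchored — it looks for the pattern anywhere in the string.
The match spans [16:35] → '42313s8s8s8mmmp7xt '.
Captured: group 1 = '4231', group 2 = '3', group 3 = ''.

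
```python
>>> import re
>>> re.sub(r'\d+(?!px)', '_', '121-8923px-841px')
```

The negative lookaround is zero-width — it rules out positions where the adjacent text would match, without consuming anything.
Matches: at [0:3] → '121'; at [4:7] → '892'; at [11:13] → '84'.
`sub` substitutes '_' at each match site.

'_-_3px-_1px'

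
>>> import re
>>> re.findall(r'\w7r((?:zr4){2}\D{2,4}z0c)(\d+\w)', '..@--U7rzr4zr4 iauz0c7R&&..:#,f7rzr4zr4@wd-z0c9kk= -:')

This matches a word character, then the literal '7r'; then the literal 'zr4' repeated 2 times, then 2 to 4 of a non-digit, then the literal 'z0c' (captured); then one or more of a digit, then a word character (captured).
With 2 capturing groups, `findall` returns a 2-tuple per match.

[('zr4zr4 iauz0c', '7R'), ('zr4zr4@wd-z0c', '9k')]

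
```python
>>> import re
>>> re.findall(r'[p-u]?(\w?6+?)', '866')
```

The pattern matches optionally a character in [p-u]; then optionally a word character, then one or more of the literal '6' (lazy) (captured).
A `+?`/`*?`/`{m,n}?` starts at its minimum and grows only as far as needed for what follows to match.
Walking the string: at [0:2] match '86', group 1 = '86'; at [2:3] match '6', group 1 = '6'.
One capturing group, so `findall` returns just the captured substring from each match — 2 in all.

['86', '6']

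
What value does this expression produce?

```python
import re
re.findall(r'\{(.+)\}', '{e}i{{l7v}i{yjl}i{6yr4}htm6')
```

['e}i{{l7v}i{yjl}i{6yr4']

Because there's exactly one group, `findall` drops the full match and keeps group 1 from the one hit.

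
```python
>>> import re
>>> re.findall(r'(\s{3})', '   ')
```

['   ']

This matches exactly 3 of whitespace (captured).
Walking the string: at [0:3] match '   ', group 1 = '   '.
Because there's exactly one group, `findall` drops the full match and keeps group 1 from the one hit.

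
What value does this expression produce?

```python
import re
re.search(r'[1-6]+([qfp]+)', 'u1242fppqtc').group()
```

This matches one or more of a character in [1-6]; then one or more of one of [qfp] (captured).
The match spans [1:9] → '1242fppq'.

'1242fppq'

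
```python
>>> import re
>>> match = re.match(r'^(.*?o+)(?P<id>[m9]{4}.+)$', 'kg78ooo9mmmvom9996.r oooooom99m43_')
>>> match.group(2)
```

'9mmmvom9996.r oooooom99m43_'

This matches anchored at the start of the string; then zero or more of any character (lazy), then one or more of the literal 'o' (captured); then exactly 4 of one of [m9], then one or more of any character (captured as 'id'); then anchored at the end.
The `?` after the quantifier makes it lazy — it takes as little as possible before letting the rest of the pattern try.
`re.match` won't scan ahead — the pattern has to work from the very first character.
The match spans [0:34] → 'kg78ooo9mmmvom9996.r oooooom99m43_'.
Captured: group 1 = 'kg78ooo', group 2 = '9mmmvom9996.r oooooom99m43_'.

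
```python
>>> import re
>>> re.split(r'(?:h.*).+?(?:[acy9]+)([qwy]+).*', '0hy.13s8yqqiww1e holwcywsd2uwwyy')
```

Pattern: the literal 'h', then zero or more of any character (non-capturing group); then one or more of any character (lazy); then one or more of one of [acy9] (non-capturing group); then one or more of one of [qwy] (captured); then zero or more of any character.
Matches to split on: at [1:32] → 'hy.13s8yqqiww1e holwcywsd2uwwyy'.
With a capturing group present, the delimiter's captured portion is kept in the result list.

['0', 'y', '']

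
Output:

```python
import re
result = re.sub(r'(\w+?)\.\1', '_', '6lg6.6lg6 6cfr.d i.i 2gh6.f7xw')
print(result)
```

After group 1 captures some text, `\1` only succeeds where that same text appears again.
Each match is replaced by '_'.

_ 6cfr.d _ 2gh6.f7xw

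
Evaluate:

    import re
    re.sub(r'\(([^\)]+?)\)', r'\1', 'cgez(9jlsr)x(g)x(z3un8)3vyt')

'cgez9jlsrxgxz3un83vyt'

`\1` in the replacement pulls in group 1's text for each match.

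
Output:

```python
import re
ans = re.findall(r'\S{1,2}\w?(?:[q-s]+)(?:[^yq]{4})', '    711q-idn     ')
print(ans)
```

The pattern matches 1 to 2 of a non-whitespace character, then optionally a word character; then one or more of a character in [q-s] (non-capturing group); then exactly 4 of any character except [yq] (non-capturing group).
Matches: at [4:12] → '711q-idn'.
`findall` yields the raw match text (1 of them) because the pattern has no groups.

['711q-idn']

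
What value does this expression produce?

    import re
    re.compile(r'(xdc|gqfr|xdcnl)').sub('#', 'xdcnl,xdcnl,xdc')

`|` is ordered: at each position the engine commits to the first alternative that works.
Every occurrence is swapped for '#'.

'#nl,#nl,#'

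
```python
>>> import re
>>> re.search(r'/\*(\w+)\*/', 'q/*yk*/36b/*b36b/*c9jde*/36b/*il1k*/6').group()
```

'/*yk*/'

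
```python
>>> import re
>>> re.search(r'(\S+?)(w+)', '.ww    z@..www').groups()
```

The match spans [0:3] → '.ww'.
Captured: group 1 = '.', group 2 = 'ww'.

('.', 'ww')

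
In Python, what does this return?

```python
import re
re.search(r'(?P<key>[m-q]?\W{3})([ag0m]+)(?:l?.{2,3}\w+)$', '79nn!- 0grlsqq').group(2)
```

'0g'

The match spans [3:14] → 'n!- 0grlsqq'.
Captured: group 1 = 'n!- ', group 2 = '0g'.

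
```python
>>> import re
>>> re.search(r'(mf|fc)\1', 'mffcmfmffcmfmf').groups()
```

The match spans [4:8] → 'mfmf'.
Captured: group 1 = 'mf'.

('mf',)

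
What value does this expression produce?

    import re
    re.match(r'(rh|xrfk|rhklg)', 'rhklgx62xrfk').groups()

('rh',)

`|` is ordered: at each position the engine commits to the first alternative that works.
`re.match` only tries the pattern at the start of the string.
The match spans [0:2] → 'rh'.
Captured: group 1 = 'rh'.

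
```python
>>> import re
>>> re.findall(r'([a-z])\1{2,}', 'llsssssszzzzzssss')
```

`\1` is not a pattern — it's the concrete string captured by group 1, re-applied verbatim.
`findall` collects group 1 from each match (3 total).

['s', 'z', 's']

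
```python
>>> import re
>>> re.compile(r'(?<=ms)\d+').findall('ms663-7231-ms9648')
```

Because the assertion is zero-width, the text it checks is not consumed and won't appear in the result.
No capturing groups, so `findall` returns the 2 full match strings.

['663', '9648']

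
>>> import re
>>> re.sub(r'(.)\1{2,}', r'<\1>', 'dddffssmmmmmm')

`\1` has to match the exact text group 1 already captured.
`\1` in the replacement pulls in group 1's text for each match.

'<d>ffss<m>'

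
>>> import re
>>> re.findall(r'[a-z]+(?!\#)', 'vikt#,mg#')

['vik', 'm']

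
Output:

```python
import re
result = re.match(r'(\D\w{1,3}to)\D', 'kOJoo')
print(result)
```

The pattern matches a non-digit, then 1 to 3 of a word character, then the literal 'to' (captured); then a non-digit.
With `match`, the pattern is implicitly anchored at the beginning.
Here position 0 doesn't satisfy it, so the call returns None.

None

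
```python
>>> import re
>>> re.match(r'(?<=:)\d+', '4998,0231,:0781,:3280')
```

Lookahead/lookbehind check context without consuming it, so the matched span excludes the asserted characters.
`re.match` only tries the pattern at the start of the string.
Here the pattern fails at index 0, so the call returns None.

None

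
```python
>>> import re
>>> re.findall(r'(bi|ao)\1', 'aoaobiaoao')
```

A backreference is literal: `\1` must see the identical characters the first group matched.
With a single group, `findall` returns only what that group captured — 2 items.

['ao', 'ao']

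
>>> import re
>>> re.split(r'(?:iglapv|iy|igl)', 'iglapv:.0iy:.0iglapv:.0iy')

['', ':.0', ':.0', ':.0', '']

Branches in `(...|...)` are attempted left-to-right; the first branch that allows the whole pattern to succeed is taken.
Matches to split on: at [0:6] → 'iglapv'; at [9:11] → 'iy'; at [14:20] → 'iglapv'; at [23:25] → 'iy'.
`split` removes every match and returns the 5 fragments in between.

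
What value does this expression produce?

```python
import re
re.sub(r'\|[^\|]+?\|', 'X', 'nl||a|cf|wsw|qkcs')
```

Matches: at [3:6] → '|a|'; at [8:13] → '|wsw|'.
Each match is replaced by 'X'.

'nl|XcfXqkcs'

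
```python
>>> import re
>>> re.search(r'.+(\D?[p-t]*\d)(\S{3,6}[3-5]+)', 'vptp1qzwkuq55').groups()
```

The match spans [0:13] → 'vptp1qzwkuq55'.
Captured: group 1 = '1', group 2 = 'qzwkuq55'.

('1', 'qzwkuq55')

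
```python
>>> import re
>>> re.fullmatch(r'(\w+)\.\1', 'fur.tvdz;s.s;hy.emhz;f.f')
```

For `fullmatch`, every character of the input must be accounted for by the pattern.
Here there's no way to consume every character, so the call returns None.

None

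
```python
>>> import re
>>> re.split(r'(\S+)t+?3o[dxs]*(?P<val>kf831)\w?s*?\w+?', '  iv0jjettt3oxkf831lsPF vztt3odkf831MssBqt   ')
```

With a capturing group present, the delimiter's captured portion is kept in the result list.

['  ', 'iv0jjett', 'kf831', 'PF ', 'vzt', 'kf831', 'sBqt   ']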